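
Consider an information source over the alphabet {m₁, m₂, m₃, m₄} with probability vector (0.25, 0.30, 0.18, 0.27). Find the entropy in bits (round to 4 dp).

H = −Σ pᵢ log₂ pᵢ.
−0.25·log₂(0.25) = 0.5000
−0.30·log₂(0.30) = 0.5211
−0.18·log₂(0.18) = 0.4453
−0.27·log₂(0.27) = 0.5100
Sum ≈ 1.9764 → 1.9764 bits.

1.9764 bits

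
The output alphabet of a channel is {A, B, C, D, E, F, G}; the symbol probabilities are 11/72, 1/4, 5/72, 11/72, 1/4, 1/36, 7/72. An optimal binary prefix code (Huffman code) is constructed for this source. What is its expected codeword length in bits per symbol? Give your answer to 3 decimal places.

2.597 bits/symbol

Repeatedly combine the two least-probable nodes; the expected code length is the sum of the merged weights.
merge 1/36 + 5/72 → 7/72
merge 7/72 + 7/72 → 7/36
merge 11/72 + 11/72 → 11/36
merge 7/36 + 1/4 → 4/9
merge 1/4 + 11/36 → 5/9
merge 4/9 + 5/9 → 1
L = 7/72 + 7/36 + 11/36 + 4/9 + 5/9 + 1 = 187/72 ≈ 2.597 bits/symbol.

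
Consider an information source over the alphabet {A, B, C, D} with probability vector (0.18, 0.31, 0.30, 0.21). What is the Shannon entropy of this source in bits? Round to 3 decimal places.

1.963 bits

H = −Σ pᵢ log₂ pᵢ.
−0.18·log₂(0.18) = 0.4453
−0.31·log₂(0.31) = 0.5238
−0.30·log₂(0.30) = 0.5211
−0.21·log₂(0.21) = 0.4728
Sum ≈ 1.9630 → 1.963 bits.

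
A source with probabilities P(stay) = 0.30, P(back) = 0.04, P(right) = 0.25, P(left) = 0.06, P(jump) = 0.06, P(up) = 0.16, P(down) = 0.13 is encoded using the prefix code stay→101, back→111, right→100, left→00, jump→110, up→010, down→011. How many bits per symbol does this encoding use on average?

2.94 bits/symbol

L̄ = Σ pᵢ·ℓᵢ = 0.30·3 + 0.04·3 + 0.25·3 + 0.06·2 + 0.06·3 + 0.16·3 + 0.13·3 = 2.94 bits/symbol.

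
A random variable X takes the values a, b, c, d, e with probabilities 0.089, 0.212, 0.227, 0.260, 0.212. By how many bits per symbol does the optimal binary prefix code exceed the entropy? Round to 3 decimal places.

Entropy H = −Σ p log₂ p ≈ 2.2504 bits.
Huffman merges: 89/1000+53/250→301/1000; 53/250+227/1000→439/1000; 13/50+301/1000→561/1000; 439/1000+561/1000→1. L = 2301/1000 ≈ 2.3010.
L − H = 2.3010 − 2.2504 = 0.051 bits.

0.051 bits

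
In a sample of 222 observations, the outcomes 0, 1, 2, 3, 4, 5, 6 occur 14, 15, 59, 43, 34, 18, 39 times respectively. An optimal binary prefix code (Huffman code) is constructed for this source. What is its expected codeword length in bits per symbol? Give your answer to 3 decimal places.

Probabilities are the counts divided by 222.
Repeatedly combine the two least-probable nodes; the expected code length is the sum of the merged weights.
merge 7/111 + 5/74 → 29/222
merge 3/37 + 29/222 → 47/222
merge 17/111 + 13/74 → 73/222
merge 43/222 + 47/222 → 15/37
merge 59/222 + 73/222 → 22/37
merge 15/37 + 22/37 → 1
L = 29/222 + 47/222 + 73/222 + 15/37 + 22/37 + 1 = 593/222 ≈ 2.671 bits/symbol.

2.671 bits/symbol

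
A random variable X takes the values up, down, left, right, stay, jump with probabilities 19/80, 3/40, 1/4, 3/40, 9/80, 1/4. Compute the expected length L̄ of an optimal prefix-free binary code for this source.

2.4125 bits/symbol

Repeatedly combine the two least-probable nodes; the expected code length is the sum of the merged weights.
merge 3/40 + 3/40 → 3/20
merge 9/80 + 3/20 → 21/80
merge 19/80 + 1/4 → 39/80
merge 1/4 + 21/80 → 41/80
merge 39/80 + 41/80 → 1
L = 3/20 + 21/80 + 39/80 + 41/80 + 1 = 193/80 = 2.4125 bits/symbol.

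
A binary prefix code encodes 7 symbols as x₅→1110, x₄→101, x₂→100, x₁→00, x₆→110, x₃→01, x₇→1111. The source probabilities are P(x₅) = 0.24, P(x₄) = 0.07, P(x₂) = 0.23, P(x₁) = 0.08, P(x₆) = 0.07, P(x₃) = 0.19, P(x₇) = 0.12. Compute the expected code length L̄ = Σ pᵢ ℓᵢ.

L̄ = Σ pᵢ·ℓᵢ = 0.24·4 + 0.07·3 + 0.23·3 + 0.08·2 + 0.07·3 + 0.19·2 + 0.12·4 = 3.09 bits/symbol.

3.09 bits/symbol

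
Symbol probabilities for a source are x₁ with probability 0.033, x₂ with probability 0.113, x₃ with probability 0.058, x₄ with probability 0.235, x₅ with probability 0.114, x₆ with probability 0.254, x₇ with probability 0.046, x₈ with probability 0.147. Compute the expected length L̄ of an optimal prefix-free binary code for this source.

Repeatedly combine the two least-probable nodes; the expected code length is the sum of the merged weights.
merge 33/1000 + 23/500 → 79/1000
merge 29/500 + 79/1000 → 137/1000
merge 113/1000 + 57/500 → 227/1000
merge 137/1000 + 147/1000 → 71/250
merge 227/1000 + 47/200 → 231/500
merge 127/500 + 71/250 → 269/500
merge 231/500 + 269/500 → 1
L = 79/1000 + 137/1000 + 227/1000 + 71/250 + 231/500 + 269/500 + 1 = 2727/1000 = 2.727 bits/symbol.

2.727 bits/symbol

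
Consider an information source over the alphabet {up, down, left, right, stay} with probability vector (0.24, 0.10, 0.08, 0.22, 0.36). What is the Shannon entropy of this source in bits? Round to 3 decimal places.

2.129 bits

H = −Σ pᵢ log₂ pᵢ.
−0.24·log₂(0.24) = 0.4941
−0.10·log₂(0.10) = 0.3322
−0.08·log₂(0.08) = 0.2915
−0.22·log₂(0.22) = 0.4806
−0.36·log₂(0.36) = 0.5306
Sum ≈ 2.1290 → 2.129 bits.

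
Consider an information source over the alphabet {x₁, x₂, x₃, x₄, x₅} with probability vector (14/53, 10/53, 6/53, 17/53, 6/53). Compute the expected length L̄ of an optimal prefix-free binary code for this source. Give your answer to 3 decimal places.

2.226 bits/symbol

Repeatedly combine the two least-probable nodes; the expected code length is the sum of the merged weights.
merge 6/53 + 6/53 → 12/53
merge 10/53 + 12/53 → 22/53
merge 14/53 + 17/53 → 31/53
merge 22/53 + 31/53 → 1
L = 12/53 + 22/53 + 31/53 + 1 = 118/53 ≈ 2.226 bits/symbol.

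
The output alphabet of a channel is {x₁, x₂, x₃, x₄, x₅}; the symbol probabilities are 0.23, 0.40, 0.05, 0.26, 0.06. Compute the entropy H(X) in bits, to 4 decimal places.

H = −Σ pᵢ log₂ pᵢ.
−0.23·log₂(0.23) = 0.4877
−0.40·log₂(0.40) = 0.5288
−0.05·log₂(0.05) = 0.2161
−0.26·log₂(0.26) = 0.5053
−0.06·log₂(0.06) = 0.2435
Sum ≈ 1.9814 → 1.9814 bits.

1.9814 bits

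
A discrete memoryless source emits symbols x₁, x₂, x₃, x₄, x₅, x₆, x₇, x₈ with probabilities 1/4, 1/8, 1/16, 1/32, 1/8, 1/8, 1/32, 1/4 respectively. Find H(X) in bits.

Each probability is a power of 1/2, so log₂(1/p) is an integer.
H = Σ p·log₂(1/p) = 1/4·2 + 1/8·3 + 1/16·4 + 1/32·5 + 1/8·3 + 1/8·3 + 1/32·5 + 1/4·2 = 2.6875 bits.

2.6875 bits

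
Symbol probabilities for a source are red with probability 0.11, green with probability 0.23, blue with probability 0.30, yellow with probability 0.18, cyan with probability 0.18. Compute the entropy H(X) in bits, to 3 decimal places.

H = −Σ pᵢ log₂ pᵢ.
−0.11·log₂(0.11) = 0.3503
−0.23·log₂(0.23) = 0.4877
−0.30·log₂(0.30) = 0.5211
−0.18·log₂(0.18) = 0.4453
−0.18·log₂(0.18) = 0.4453
Sum ≈ 2.2497 → 2.250 bits.

2.250 bits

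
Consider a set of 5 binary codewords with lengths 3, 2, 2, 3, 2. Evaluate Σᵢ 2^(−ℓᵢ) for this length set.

1

With common denominator 2^3 = 8: Σ 2^(−ℓᵢ) = 1/8 + 2/8 + 2/8 + 1/8 + 2/8 = 8/8 = 1.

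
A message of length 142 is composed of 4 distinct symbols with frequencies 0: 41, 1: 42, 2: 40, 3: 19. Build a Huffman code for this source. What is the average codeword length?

2 bits/symbol

Probabilities are the counts divided by 142.
Repeatedly combine the two least-probable nodes; the expected code length is the sum of the merged weights.
merge 19/142 + 20/71 → 59/142
merge 41/142 + 21/71 → 83/142
merge 59/142 + 83/142 → 1
L = 59/142 + 83/142 + 1 = 2 bits/symbol.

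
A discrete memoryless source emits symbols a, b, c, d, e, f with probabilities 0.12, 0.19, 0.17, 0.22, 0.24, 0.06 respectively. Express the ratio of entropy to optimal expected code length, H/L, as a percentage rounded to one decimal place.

Entropy H = −Σ p log₂ p ≈ 2.4751 bits.
Huffman merges: 3/50+3/25→9/50; 17/100+9/50→7/20; 19/100+11/50→41/100; 6/25+7/20→59/100; 41/100+59/100→1. L = 253/100 ≈ 2.5300.
Efficiency = H/L = 2.4751/2.5300 = 97.8%.

97.8%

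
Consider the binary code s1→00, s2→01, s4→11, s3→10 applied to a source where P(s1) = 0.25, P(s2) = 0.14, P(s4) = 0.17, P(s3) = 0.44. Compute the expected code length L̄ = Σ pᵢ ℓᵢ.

L̄ = Σ pᵢ·ℓᵢ = 0.25·2 + 0.14·2 + 0.17·2 + 0.44·2 = 2 bits/symbol.

2 bits/symbol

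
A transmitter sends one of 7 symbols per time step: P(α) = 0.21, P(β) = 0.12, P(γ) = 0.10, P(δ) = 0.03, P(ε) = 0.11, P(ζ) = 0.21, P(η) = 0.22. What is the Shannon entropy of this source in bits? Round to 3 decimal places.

2.628 bits

H = −Σ pᵢ log₂ pᵢ.
−0.21·log₂(0.21) = 0.4728
−0.12·log₂(0.12) = 0.3671
−0.10·log₂(0.10) = 0.3322
−0.03·log₂(0.03) = 0.1518
−0.11·log₂(0.11) = 0.3503
−0.21·log₂(0.21) = 0.4728
−0.22·log₂(0.22) = 0.4806
Sum ≈ 2.6275 → 2.628 bits.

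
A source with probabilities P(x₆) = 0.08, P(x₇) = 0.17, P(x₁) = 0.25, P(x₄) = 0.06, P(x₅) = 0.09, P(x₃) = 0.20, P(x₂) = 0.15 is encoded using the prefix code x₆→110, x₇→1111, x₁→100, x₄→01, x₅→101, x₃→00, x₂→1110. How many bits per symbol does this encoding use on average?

L̄ = Σ pᵢ·ℓᵢ = 0.08·3 + 0.17·4 + 0.25·3 + 0.06·2 + 0.09·3 + 0.20·2 + 0.15·4 = 3.06 bits/symbol.

3.06 bits/symbol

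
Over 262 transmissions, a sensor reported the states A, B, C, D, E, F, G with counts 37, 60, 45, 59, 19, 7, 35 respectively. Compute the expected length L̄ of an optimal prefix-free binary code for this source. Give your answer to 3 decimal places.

2.645 bits/symbol

Probabilities are the counts divided by 262.
Repeatedly combine the two least-probable nodes; the expected code length is the sum of the merged weights.
merge 7/262 + 19/262 → 13/131
merge 13/131 + 35/262 → 61/262
merge 37/262 + 45/262 → 41/131
merge 59/262 + 30/131 → 119/262
merge 61/262 + 41/131 → 143/262
merge 119/262 + 143/262 → 1
L = 13/131 + 61/262 + 41/131 + 119/262 + 143/262 + 1 = 693/262 ≈ 2.645 bits/symbol.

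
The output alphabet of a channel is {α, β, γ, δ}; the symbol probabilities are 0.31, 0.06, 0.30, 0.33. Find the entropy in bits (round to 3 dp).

1.816 bits

H = −Σ pᵢ log₂ pᵢ.
−0.31·log₂(0.31) = 0.5238
−0.06·log₂(0.06) = 0.2435
−0.30·log₂(0.30) = 0.5211
−0.33·log₂(0.33) = 0.5278
Sum ≈ 1.8162 → 1.816 bits.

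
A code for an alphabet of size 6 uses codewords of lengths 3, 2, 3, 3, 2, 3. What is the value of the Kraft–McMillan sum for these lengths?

With common denominator 2^3 = 8: Σ 2^(−ℓᵢ) = 1/8 + 2/8 + 1/8 + 1/8 + 2/8 + 1/8 = 8/8 = 1.

1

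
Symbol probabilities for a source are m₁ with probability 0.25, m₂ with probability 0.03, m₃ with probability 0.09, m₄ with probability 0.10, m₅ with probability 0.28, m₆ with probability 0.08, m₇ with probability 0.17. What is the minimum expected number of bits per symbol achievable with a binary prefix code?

Repeatedly combine the two least-probable nodes; the expected code length is the sum of the merged weights.
merge 3/100 + 2/25 → 11/100
merge 9/100 + 1/10 → 19/100
merge 11/100 + 17/100 → 7/25
merge 19/100 + 1/4 → 11/25
merge 7/25 + 7/25 → 14/25
merge 11/25 + 14/25 → 1
L = 11/100 + 19/100 + 7/25 + 11/25 + 14/25 + 1 = 129/50 = 2.58 bits/symbol.

2.58 bits/symbol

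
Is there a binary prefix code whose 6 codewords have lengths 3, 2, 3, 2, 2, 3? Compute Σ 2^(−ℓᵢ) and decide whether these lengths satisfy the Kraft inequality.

1.125; no

With common denominator 2^3 = 8: Σ 2^(−ℓᵢ) = 1/8 + 2/8 + 1/8 + 2/8 + 2/8 + 1/8 = 9/8 = 1.125.
Kraft's inequality requires Σ ≤ 1; here Σ = 1.125 > 1, so no such prefix code exists.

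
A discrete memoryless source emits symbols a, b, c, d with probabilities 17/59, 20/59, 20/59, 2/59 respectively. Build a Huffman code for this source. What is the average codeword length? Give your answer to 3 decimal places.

Repeatedly combine the two least-probable nodes; the expected code length is the sum of the merged weights.
merge 2/59 + 17/59 → 19/59
merge 19/59 + 20/59 → 39/59
merge 20/59 + 39/59 → 1
L = 19/59 + 39/59 + 1 = 117/59 ≈ 1.983 bits/symbol.

1.983 bits/symbol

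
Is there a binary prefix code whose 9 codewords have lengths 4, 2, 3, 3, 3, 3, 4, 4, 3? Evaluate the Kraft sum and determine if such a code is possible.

1.0625; no

With common denominator 2^4 = 16: Σ 2^(−ℓᵢ) = 1/16 + 4/16 + 2/16 + 2/16 + 2/16 + 2/16 + 1/16 + 1/16 + 2/16 = 17/16 = 1.0625.
Kraft's inequality requires Σ ≤ 1; here Σ = 1.0625 > 1, so no such prefix code exists.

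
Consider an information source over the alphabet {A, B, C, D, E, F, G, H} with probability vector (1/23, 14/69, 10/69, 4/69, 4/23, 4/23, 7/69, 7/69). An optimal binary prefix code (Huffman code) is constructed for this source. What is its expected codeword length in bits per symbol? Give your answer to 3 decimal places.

2.899 bits/symbol

Repeatedly combine the two least-probable nodes; the expected code length is the sum of the merged weights.
merge 1/23 + 4/69 → 7/69
merge 7/69 + 7/69 → 14/69
merge 7/69 + 10/69 → 17/69
merge 4/23 + 4/23 → 8/23
merge 14/69 + 14/69 → 28/69
merge 17/69 + 8/23 → 41/69
merge 28/69 + 41/69 → 1
L = 7/69 + 14/69 + 17/69 + 8/23 + 28/69 + 41/69 + 1 = 200/69 ≈ 2.899 bits/symbol.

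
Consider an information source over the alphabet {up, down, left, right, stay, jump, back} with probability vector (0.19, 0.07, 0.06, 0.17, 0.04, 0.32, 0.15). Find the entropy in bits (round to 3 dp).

2.524 bits

H = −Σ pᵢ log₂ pᵢ.
−0.19·log₂(0.19) = 0.4552
−0.07·log₂(0.07) = 0.2686
−0.06·log₂(0.06) = 0.2435
−0.17·log₂(0.17) = 0.4346
−0.04·log₂(0.04) = 0.1858
−0.32·log₂(0.32) = 0.5260
−0.15·log₂(0.15) = 0.4105
Sum ≈ 2.5242 → 2.524 bits.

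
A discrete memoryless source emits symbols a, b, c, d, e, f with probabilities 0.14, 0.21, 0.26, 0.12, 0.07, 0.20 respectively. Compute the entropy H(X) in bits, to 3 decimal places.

2.475 bits

H = −Σ pᵢ log₂ pᵢ.
−0.14·log₂(0.14) = 0.3971
−0.21·log₂(0.21) = 0.4728
−0.26·log₂(0.26) = 0.5053
−0.12·log₂(0.12) = 0.3671
−0.07·log₂(0.07) = 0.2686
−0.20·log₂(0.20) = 0.4644
Sum ≈ 2.4752 → 2.475 bits.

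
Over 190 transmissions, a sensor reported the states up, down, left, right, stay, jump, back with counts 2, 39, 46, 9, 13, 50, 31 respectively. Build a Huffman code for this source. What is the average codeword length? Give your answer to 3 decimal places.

2.474 bits/symbol

Probabilities are the counts divided by 190.
Repeatedly combine the two least-probable nodes; the expected code length is the sum of the merged weights.
merge 1/95 + 9/190 → 11/190
merge 11/190 + 13/190 → 12/95
merge 12/95 + 31/190 → 11/38
merge 39/190 + 23/95 → 17/38
merge 5/19 + 11/38 → 21/38
merge 17/38 + 21/38 → 1
L = 11/190 + 12/95 + 11/38 + 17/38 + 21/38 + 1 = 47/19 ≈ 2.474 bits/symbol.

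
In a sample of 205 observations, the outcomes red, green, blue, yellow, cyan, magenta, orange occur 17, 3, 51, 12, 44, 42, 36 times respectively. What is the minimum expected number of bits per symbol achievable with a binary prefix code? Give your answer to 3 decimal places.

2.561 bits/symbol

Probabilities are the counts divided by 205.
Repeatedly combine the two least-probable nodes; the expected code length is the sum of the merged weights.
merge 3/205 + 12/205 → 3/41
merge 3/41 + 17/205 → 32/205
merge 32/205 + 36/205 → 68/205
merge 42/205 + 44/205 → 86/205
merge 51/205 + 68/205 → 119/205
merge 86/205 + 119/205 → 1
L = 3/41 + 32/205 + 68/205 + 86/205 + 119/205 + 1 = 105/41 ≈ 2.561 bits/symbol.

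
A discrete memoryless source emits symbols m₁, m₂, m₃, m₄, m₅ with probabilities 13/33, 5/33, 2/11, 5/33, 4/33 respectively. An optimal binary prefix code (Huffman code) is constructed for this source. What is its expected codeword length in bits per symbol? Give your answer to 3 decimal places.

Repeatedly combine the two least-probable nodes; the expected code length is the sum of the merged weights.
merge 4/33 + 5/33 → 3/11
merge 5/33 + 2/11 → 1/3
merge 3/11 + 1/3 → 20/33
merge 13/33 + 20/33 → 1
L = 3/11 + 1/3 + 20/33 + 1 = 73/33 ≈ 2.212 bits/symbol.

2.212 bits/symbol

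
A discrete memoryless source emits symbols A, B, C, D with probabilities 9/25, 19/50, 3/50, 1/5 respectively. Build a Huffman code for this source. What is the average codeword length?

1.88 bits/symbol

Repeatedly combine the two least-probable nodes; the expected code length is the sum of the merged weights.
merge 3/50 + 1/5 → 13/50
merge 13/50 + 9/25 → 31/50
merge 19/50 + 31/50 → 1
L = 13/50 + 31/50 + 1 = 47/25 = 1.88 bits/symbol.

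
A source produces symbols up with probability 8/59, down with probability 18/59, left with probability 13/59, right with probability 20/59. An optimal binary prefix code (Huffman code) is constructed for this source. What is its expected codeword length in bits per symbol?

2 bits/symbol

Repeatedly combine the two least-probable nodes; the expected code length is the sum of the merged weights.
merge 8/59 + 13/59 → 21/59
merge 18/59 + 20/59 → 38/59
merge 21/59 + 38/59 → 1
L = 21/59 + 38/59 + 1 = 2 bits/symbol.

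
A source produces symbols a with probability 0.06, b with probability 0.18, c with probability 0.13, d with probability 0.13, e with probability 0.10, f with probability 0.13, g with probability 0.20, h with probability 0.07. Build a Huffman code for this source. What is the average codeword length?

Repeatedly combine the two least-probable nodes; the expected code length is the sum of the merged weights.
merge 3/50 + 7/100 → 13/100
merge 1/10 + 13/100 → 23/100
merge 13/100 + 13/100 → 13/50
merge 13/100 + 9/50 → 31/100
merge 1/5 + 23/100 → 43/100
merge 13/50 + 31/100 → 57/100
merge 43/100 + 57/100 → 1
L = 13/100 + 23/100 + 13/50 + 31/100 + 43/100 + 57/100 + 1 = 293/100 = 2.93 bits/symbol.

2.93 bits/symbol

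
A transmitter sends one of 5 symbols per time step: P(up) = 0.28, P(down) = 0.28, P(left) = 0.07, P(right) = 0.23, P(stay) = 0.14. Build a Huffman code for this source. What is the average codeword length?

Repeatedly combine the two least-probable nodes; the expected code length is the sum of the merged weights.
merge 7/100 + 7/50 → 21/100
merge 21/100 + 23/100 → 11/25
merge 7/25 + 7/25 → 14/25
merge 11/25 + 14/25 → 1
L = 21/100 + 11/25 + 14/25 + 1 = 221/100 = 2.21 bits/symbol.

2.21 bits/symbol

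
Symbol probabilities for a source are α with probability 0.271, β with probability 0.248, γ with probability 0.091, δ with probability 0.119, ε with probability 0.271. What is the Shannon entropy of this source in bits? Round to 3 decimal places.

H = −Σ pᵢ log₂ pᵢ.
−0.271·log₂(0.271) = 0.5105
−0.248·log₂(0.248) = 0.4989
−0.091·log₂(0.091) = 0.3147
−0.119·log₂(0.119) = 0.3654
−0.271·log₂(0.271) = 0.5105
Sum ≈ 2.1999 → 2.200 bits.

2.200 bits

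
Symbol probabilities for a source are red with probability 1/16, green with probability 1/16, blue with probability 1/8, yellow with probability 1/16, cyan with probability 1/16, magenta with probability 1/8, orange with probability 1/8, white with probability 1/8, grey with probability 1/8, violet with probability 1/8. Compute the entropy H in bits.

Each probability is a power of 1/2, so log₂(1/p) is an integer.
H = Σ p·log₂(1/p) = 1/16·4 + 1/16·4 + 1/8·3 + 1/16·4 + 1/16·4 + 1/8·3 + 1/8·3 + 1/8·3 + 1/8·3 + 1/8·3 = 3.25 bits.

3.25 bits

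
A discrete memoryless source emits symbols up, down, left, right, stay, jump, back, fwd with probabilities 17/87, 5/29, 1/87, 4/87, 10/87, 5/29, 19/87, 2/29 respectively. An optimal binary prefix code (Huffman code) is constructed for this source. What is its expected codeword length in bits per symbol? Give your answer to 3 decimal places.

2.770 bits/symbol

Repeatedly combine the two least-probable nodes; the expected code length is the sum of the merged weights.
merge 1/87 + 4/87 → 5/87
merge 5/87 + 2/29 → 11/87
merge 10/87 + 11/87 → 7/29
merge 5/29 + 5/29 → 10/29
merge 17/87 + 19/87 → 12/29
merge 7/29 + 10/29 → 17/29
merge 12/29 + 17/29 → 1
L = 5/87 + 11/87 + 7/29 + 10/29 + 12/29 + 17/29 + 1 = 241/87 ≈ 2.770 bits/symbol.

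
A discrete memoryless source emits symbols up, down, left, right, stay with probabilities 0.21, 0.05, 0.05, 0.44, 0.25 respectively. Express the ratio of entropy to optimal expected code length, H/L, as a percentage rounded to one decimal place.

97.8%

Entropy H = −Σ p log₂ p ≈ 1.9262 bits.
Huffman merges: 1/20+1/20→1/10; 1/10+21/100→31/100; 1/4+31/100→14/25; 11/25+14/25→1. L = 197/100 ≈ 1.9700.
Efficiency = H/L = 1.9262/1.9700 = 97.8%.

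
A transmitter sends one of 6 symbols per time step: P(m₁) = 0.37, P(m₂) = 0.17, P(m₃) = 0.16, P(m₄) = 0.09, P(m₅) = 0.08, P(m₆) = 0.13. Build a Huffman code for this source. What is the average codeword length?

2.43 bits/symbol

Repeatedly combine the two least-probable nodes; the expected code length is the sum of the merged weights.
merge 2/25 + 9/100 → 17/100
merge 13/100 + 4/25 → 29/100
merge 17/100 + 17/100 → 17/50
merge 29/100 + 17/50 → 63/100
merge 37/100 + 63/100 → 1
L = 17/100 + 29/100 + 17/50 + 63/100 + 1 = 243/100 = 2.43 bits/symbol.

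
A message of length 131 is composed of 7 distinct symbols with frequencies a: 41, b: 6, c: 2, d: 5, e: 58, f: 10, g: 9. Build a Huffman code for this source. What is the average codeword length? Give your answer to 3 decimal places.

Probabilities are the counts divided by 131.
Repeatedly combine the two least-probable nodes; the expected code length is the sum of the merged weights.
merge 2/131 + 5/131 → 7/131
merge 6/131 + 7/131 → 13/131
merge 9/131 + 10/131 → 19/131
merge 13/131 + 19/131 → 32/131
merge 32/131 + 41/131 → 73/131
merge 58/131 + 73/131 → 1
L = 7/131 + 13/131 + 19/131 + 32/131 + 73/131 + 1 = 275/131 ≈ 2.099 bits/symbol.

2.099 bits/symbol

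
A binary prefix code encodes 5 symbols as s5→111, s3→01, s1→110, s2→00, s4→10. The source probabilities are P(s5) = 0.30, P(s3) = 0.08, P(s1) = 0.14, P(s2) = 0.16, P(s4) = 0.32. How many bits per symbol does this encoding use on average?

2.44 bits/symbol

L̄ = Σ pᵢ·ℓᵢ = 0.30·3 + 0.08·2 + 0.14·3 + 0.16·2 + 0.32·2 = 2.44 bits/symbol.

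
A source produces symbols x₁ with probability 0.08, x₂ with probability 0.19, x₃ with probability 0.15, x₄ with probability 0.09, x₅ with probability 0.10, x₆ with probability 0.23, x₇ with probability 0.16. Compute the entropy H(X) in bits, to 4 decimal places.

H = −Σ pᵢ log₂ pᵢ.
−0.08·log₂(0.08) = 0.2915
−0.19·log₂(0.19) = 0.4552
−0.15·log₂(0.15) = 0.4105
−0.09·log₂(0.09) = 0.3127
−0.10·log₂(0.10) = 0.3322
−0.23·log₂(0.23) = 0.4877
−0.16·log₂(0.16) = 0.4230
Sum ≈ 2.7128 → 2.7128 bits.

2.7128 bits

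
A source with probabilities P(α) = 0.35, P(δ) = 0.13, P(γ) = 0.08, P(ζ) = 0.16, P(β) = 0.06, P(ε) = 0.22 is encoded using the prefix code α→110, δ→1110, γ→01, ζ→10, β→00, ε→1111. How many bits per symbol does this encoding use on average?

3.05 bits/symbol

L̄ = Σ pᵢ·ℓᵢ = 0.35·3 + 0.13·4 + 0.08·2 + 0.16·2 + 0.06·2 + 0.22·4 = 3.05 bits/symbol.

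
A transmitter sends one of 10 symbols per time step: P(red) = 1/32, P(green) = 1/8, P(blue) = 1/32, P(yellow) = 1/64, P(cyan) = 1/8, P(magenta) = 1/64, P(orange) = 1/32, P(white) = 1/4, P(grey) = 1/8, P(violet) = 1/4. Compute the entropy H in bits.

2.78125 bits

Each probability is a power of 1/2, so log₂(1/p) is an integer.
H = Σ p·log₂(1/p) = 1/32·5 + 1/8·3 + 1/32·5 + 1/64·6 + 1/8·3 + 1/64·6 + 1/32·5 + 1/4·2 + 1/8·3 + 1/4·2 = 2.78125 bits.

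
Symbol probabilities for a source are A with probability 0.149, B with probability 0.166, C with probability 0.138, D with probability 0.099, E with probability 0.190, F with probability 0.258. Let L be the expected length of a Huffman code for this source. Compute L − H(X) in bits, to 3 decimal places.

Entropy H = −Σ p log₂ p ≈ 2.5234 bits.
Huffman merges: 99/1000+69/500→237/1000; 149/1000+83/500→63/200; 19/100+237/1000→427/1000; 129/500+63/200→573/1000; 427/1000+573/1000→1. L = 319/125 ≈ 2.5520.
L − H = 2.5520 − 2.5234 = 0.029 bits.

0.029 bits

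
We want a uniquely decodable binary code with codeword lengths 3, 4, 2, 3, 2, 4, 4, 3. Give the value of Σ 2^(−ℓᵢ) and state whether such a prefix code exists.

1.0625; no

With common denominator 2^4 = 16: Σ 2^(−ℓᵢ) = 2/16 + 1/16 + 4/16 + 2/16 + 4/16 + 1/16 + 1/16 + 2/16 = 17/16 = 1.0625.
Kraft's inequality requires Σ ≤ 1; here Σ = 1.0625 > 1, so no such prefix code exists.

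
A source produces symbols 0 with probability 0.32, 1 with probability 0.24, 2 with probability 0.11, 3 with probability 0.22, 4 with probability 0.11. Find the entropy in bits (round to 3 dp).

H = −Σ pᵢ log₂ pᵢ.
−0.32·log₂(0.32) = 0.5260
−0.24·log₂(0.24) = 0.4941
−0.11·log₂(0.11) = 0.3503
−0.22·log₂(0.22) = 0.4806
−0.11·log₂(0.11) = 0.3503
Sum ≈ 2.2013 → 2.201 bits.

2.201 bits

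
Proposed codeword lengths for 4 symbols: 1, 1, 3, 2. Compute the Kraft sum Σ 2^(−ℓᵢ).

1.375

With common denominator 2^3 = 8: Σ 2^(−ℓᵢ) = 4/8 + 4/8 + 1/8 + 2/8 = 11/8 = 1.375.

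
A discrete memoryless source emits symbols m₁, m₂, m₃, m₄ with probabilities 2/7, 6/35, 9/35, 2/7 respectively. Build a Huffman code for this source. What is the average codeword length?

Repeatedly combine the two least-probable nodes; the expected code length is the sum of the merged weights.
merge 6/35 + 9/35 → 3/7
merge 2/7 + 2/7 → 4/7
merge 3/7 + 4/7 → 1
L = 3/7 + 4/7 + 1 = 2 bits/symbol.

2 bits/symbol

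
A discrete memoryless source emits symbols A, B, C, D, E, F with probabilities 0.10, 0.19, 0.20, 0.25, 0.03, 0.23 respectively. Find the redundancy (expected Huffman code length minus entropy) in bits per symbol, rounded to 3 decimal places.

Entropy H = −Σ p log₂ p ≈ 2.3912 bits.
Huffman merges: 3/100+1/10→13/100; 13/100+19/100→8/25; 1/5+23/100→43/100; 1/4+8/25→57/100; 43/100+57/100→1. L = 49/20 ≈ 2.4500.
L − H = 2.4500 − 2.3912 = 0.059 bits.

0.059 bits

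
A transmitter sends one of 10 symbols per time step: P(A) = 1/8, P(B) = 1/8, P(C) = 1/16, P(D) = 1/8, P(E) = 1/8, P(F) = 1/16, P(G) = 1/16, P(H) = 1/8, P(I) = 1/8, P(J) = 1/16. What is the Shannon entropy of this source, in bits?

Each probability is a power of 1/2, so log₂(1/p) is an integer.
H = Σ p·log₂(1/p) = 1/8·3 + 1/8·3 + 1/16·4 + 1/8·3 + 1/8·3 + 1/16·4 + 1/16·4 + 1/8·3 + 1/8·3 + 1/16·4 = 3.25 bits.

3.25 bits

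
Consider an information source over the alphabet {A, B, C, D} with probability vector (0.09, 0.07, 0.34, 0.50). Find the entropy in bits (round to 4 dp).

1.6104 bits

H = −Σ pᵢ log₂ pᵢ.
−0.09·log₂(0.09) = 0.3127
−0.07·log₂(0.07) = 0.2686
−0.34·log₂(0.34) = 0.5292
−0.50·log₂(0.50) = 0.5000
Sum ≈ 1.6104 → 1.6104 bits.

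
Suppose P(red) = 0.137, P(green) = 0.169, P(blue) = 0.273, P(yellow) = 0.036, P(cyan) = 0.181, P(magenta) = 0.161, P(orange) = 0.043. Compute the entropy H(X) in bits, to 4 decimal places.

H = −Σ pᵢ log₂ pᵢ.
−0.137·log₂(0.137) = 0.3929
−0.169·log₂(0.169) = 0.4335
−0.273·log₂(0.273) = 0.5113
−0.036·log₂(0.036) = 0.1727
−0.181·log₂(0.181) = 0.4463
−0.161·log₂(0.161) = 0.4242
−0.043·log₂(0.043) = 0.1952
Sum ≈ 2.5761 → 2.5761 bits.

2.5761 bits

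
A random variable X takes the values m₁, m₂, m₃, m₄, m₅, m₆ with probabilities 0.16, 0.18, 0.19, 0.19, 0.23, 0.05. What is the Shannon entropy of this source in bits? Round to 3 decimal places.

H = −Σ pᵢ log₂ pᵢ.
−0.16·log₂(0.16) = 0.4230
−0.18·log₂(0.18) = 0.4453
−0.19·log₂(0.19) = 0.4552
−0.19·log₂(0.19) = 0.4552
−0.23·log₂(0.23) = 0.4877
−0.05·log₂(0.05) = 0.2161
Sum ≈ 2.4825 → 2.483 bits.

2.483 bits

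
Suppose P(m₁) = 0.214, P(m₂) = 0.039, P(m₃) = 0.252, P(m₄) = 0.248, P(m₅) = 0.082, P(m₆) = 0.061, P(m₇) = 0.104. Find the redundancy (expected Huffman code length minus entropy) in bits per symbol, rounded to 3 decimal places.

0.028 bits

Entropy H = −Σ p log₂ p ≈ 2.5401 bits.
Huffman merges: 39/1000+61/1000→1/10; 41/500+1/10→91/500; 13/125+91/500→143/500; 107/500+31/125→231/500; 63/250+143/500→269/500; 231/500+269/500→1. L = 321/125 ≈ 2.5680.
L − H = 2.5680 − 2.5401 = 0.028 bits.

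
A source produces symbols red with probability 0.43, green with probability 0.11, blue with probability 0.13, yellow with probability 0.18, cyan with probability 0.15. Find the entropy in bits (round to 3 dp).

H = −Σ pᵢ log₂ pᵢ.
−0.43·log₂(0.43) = 0.5236
−0.11·log₂(0.11) = 0.3503
−0.13·log₂(0.13) = 0.3826
−0.18·log₂(0.18) = 0.4453
−0.15·log₂(0.15) = 0.4105
Sum ≈ 2.1123 → 2.112 bits.

2.112 bits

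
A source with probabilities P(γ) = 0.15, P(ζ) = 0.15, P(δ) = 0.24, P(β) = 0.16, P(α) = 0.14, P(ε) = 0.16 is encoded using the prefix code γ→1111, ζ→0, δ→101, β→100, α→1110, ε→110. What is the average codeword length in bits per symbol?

2.99 bits/symbol

L̄ = Σ pᵢ·ℓᵢ = 0.15·4 + 0.15·1 + 0.24·3 + 0.16·3 + 0.14·4 + 0.16·3 = 2.99 bits/symbol.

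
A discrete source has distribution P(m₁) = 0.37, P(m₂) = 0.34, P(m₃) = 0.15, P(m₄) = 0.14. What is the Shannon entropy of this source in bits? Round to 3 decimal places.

H = −Σ pᵢ log₂ pᵢ.
−0.37·log₂(0.37) = 0.5307
−0.34·log₂(0.34) = 0.5292
−0.15·log₂(0.15) = 0.4105
−0.14·log₂(0.14) = 0.3971
Sum ≈ 1.8676 → 1.868 bits.

1.868 bits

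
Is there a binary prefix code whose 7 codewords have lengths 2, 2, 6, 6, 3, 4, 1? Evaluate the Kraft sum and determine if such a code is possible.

With common denominator 2^6 = 64: Σ 2^(−ℓᵢ) = 16/64 + 16/64 + 1/64 + 1/64 + 8/64 + 4/64 + 32/64 = 78/64 = 1.21875.
Kraft's inequality requires Σ ≤ 1; here Σ = 1.21875 > 1, so no such prefix code exists.

1.21875; no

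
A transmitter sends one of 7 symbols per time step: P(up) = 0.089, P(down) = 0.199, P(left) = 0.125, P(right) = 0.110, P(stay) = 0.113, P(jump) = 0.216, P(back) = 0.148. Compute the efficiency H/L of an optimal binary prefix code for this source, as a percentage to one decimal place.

98.4%

Entropy H = −Σ p log₂ p ≈ 2.7403 bits.
Huffman merges: 89/1000+11/100→199/1000; 113/1000+1/8→119/500; 37/250+199/1000→347/1000; 199/1000+27/125→83/200; 119/500+347/1000→117/200; 83/200+117/200→1. L = 348/125 ≈ 2.7840.
Efficiency = H/L = 2.7403/2.7840 = 98.4%.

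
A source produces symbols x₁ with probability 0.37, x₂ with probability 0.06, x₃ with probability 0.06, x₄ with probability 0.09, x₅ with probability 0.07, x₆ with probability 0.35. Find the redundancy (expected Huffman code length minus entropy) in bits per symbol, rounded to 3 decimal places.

Entropy H = −Σ p log₂ p ≈ 2.1291 bits.
Huffman merges: 3/50+3/50→3/25; 7/100+9/100→4/25; 3/25+4/25→7/25; 7/25+7/20→63/100; 37/100+63/100→1. L = 219/100 ≈ 2.1900.
L − H = 2.1900 − 2.1291 = 0.061 bits.

0.061 bits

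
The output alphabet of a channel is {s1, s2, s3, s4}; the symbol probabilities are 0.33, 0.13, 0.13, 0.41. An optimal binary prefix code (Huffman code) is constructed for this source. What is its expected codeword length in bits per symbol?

Repeatedly combine the two least-probable nodes; the expected code length is the sum of the merged weights.
merge 13/100 + 13/100 → 13/50
merge 13/50 + 33/100 → 59/100
merge 41/100 + 59/100 → 1
L = 13/50 + 59/100 + 1 = 37/20 = 1.85 bits/symbol.

1.85 bits/symbol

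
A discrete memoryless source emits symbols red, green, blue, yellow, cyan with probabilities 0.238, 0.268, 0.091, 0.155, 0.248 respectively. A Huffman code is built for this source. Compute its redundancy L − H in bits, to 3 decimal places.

Entropy H = −Σ p log₂ p ≈ 2.2325 bits.
Huffman merges: 91/1000+31/200→123/500; 119/500+123/500→121/250; 31/125+67/250→129/250; 121/250+129/250→1. L = 1123/500 ≈ 2.2460.
L − H = 2.2460 − 2.2325 = 0.014 bits.

0.014 bits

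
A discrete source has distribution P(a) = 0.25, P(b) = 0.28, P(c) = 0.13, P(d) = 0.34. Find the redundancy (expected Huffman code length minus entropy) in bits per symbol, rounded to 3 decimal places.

Entropy H = −Σ p log₂ p ≈ 1.9260 bits.
Huffman merges: 13/100+1/4→19/50; 7/25+17/50→31/50; 19/50+31/50→1. L = 2 ≈ 2.0000.
L − H = 2.0000 − 1.9260 = 0.074 bits.

0.074 bits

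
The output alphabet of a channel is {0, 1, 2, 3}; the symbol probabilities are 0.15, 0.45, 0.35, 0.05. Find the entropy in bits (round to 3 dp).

1.675 bits

H = −Σ pᵢ log₂ pᵢ.
−0.15·log₂(0.15) = 0.4105
−0.45·log₂(0.45) = 0.5184
−0.35·log₂(0.35) = 0.5301
−0.05·log₂(0.05) = 0.2161
Sum ≈ 1.6751 → 1.675 bits.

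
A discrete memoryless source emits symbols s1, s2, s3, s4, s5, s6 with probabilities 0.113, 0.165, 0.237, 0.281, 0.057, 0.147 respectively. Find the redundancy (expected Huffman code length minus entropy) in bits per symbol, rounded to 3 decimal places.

Entropy H = −Σ p log₂ p ≈ 2.4334 bits.
Huffman merges: 57/1000+113/1000→17/100; 147/1000+33/200→39/125; 17/100+237/1000→407/1000; 281/1000+39/125→593/1000; 407/1000+593/1000→1. L = 1241/500 ≈ 2.4820.
L − H = 2.4820 − 2.4334 = 0.049 bits.

0.049 bits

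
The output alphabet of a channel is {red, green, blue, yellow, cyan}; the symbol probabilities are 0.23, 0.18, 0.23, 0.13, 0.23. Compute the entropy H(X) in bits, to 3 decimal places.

2.291 bits

H = −Σ pᵢ log₂ pᵢ.
−0.23·log₂(0.23) = 0.4877
−0.18·log₂(0.18) = 0.4453
−0.23·log₂(0.23) = 0.4877
−0.13·log₂(0.13) = 0.3826
−0.23·log₂(0.23) = 0.4877
Sum ≈ 2.2910 → 2.291 bits.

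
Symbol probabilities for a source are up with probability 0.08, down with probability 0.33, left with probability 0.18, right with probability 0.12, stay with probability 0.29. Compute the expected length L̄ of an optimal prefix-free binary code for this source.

Repeatedly combine the two least-probable nodes; the expected code length is the sum of the merged weights.
merge 2/25 + 3/25 → 1/5
merge 9/50 + 1/5 → 19/50
merge 29/100 + 33/100 → 31/50
merge 19/50 + 31/50 → 1
L = 1/5 + 19/50 + 31/50 + 1 = 11/5 = 2.2 bits/symbol.

2.2 bits/symbol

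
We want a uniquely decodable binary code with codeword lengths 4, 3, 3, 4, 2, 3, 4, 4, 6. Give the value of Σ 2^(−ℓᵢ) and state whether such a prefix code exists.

With common denominator 2^6 = 64: Σ 2^(−ℓᵢ) = 4/64 + 8/64 + 8/64 + 4/64 + 16/64 + 8/64 + 4/64 + 4/64 + 1/64 = 57/64 = 0.890625.
Kraft's inequality requires Σ ≤ 1; here Σ = 0.890625 ≤ 1, so such a prefix code exists.

0.890625; yes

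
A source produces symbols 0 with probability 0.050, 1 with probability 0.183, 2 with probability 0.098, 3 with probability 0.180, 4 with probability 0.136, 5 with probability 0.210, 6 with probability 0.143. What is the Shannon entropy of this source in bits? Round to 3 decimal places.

H = −Σ pᵢ log₂ pᵢ.
−0.050·log₂(0.050) = 0.2161
−0.183·log₂(0.183) = 0.4484
−0.098·log₂(0.098) = 0.3284
−0.180·log₂(0.180) = 0.4453
−0.136·log₂(0.136) = 0.3915
−0.210·log₂(0.210) = 0.4728
−0.143·log₂(0.143) = 0.4012
Sum ≈ 2.7037 → 2.704 bits.

2.704 bits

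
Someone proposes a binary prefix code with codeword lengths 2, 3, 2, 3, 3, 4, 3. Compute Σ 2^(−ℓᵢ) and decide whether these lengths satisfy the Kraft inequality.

With common denominator 2^4 = 16: Σ 2^(−ℓᵢ) = 4/16 + 2/16 + 4/16 + 2/16 + 2/16 + 1/16 + 2/16 = 17/16 = 1.0625.
Kraft's inequality requires Σ ≤ 1; here Σ = 1.0625 > 1, so no such prefix code exists.

1.0625; no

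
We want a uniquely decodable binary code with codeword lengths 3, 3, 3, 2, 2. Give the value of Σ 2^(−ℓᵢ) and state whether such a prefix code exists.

With common denominator 2^3 = 8: Σ 2^(−ℓᵢ) = 1/8 + 1/8 + 1/8 + 2/8 + 2/8 = 7/8 = 0.875.
Kraft's inequality requires Σ ≤ 1; here Σ = 0.875 ≤ 1, so such a prefix code exists.

0.875; yes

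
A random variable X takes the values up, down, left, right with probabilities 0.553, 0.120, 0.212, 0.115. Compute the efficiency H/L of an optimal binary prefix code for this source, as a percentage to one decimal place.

99.5%

Entropy H = −Σ p log₂ p ≈ 1.6729 bits.
Huffman merges: 23/200+3/25→47/200; 53/250+47/200→447/1000; 447/1000+553/1000→1. L = 841/500 ≈ 1.6820.
Efficiency = H/L = 1.6729/1.6820 = 99.5%.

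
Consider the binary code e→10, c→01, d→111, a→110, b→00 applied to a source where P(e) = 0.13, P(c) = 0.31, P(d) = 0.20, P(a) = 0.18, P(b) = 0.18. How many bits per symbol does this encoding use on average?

L̄ = Σ pᵢ·ℓᵢ = 0.13·2 + 0.31·2 + 0.20·3 + 0.18·3 + 0.18·2 = 2.38 bits/symbol.

2.38 bits/symbol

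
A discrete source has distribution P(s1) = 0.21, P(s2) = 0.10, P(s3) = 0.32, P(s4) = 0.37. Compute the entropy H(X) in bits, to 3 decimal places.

H = −Σ pᵢ log₂ pᵢ.
−0.21·log₂(0.21) = 0.4728
−0.10·log₂(0.10) = 0.3322
−0.32·log₂(0.32) = 0.5260
−0.37·log₂(0.37) = 0.5307
Sum ≈ 1.8618 → 1.862 bits.

1.862 bits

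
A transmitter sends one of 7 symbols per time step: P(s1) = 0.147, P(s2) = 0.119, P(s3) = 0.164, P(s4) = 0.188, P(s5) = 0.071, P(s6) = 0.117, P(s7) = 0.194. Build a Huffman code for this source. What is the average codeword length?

2.806 bits/symbol

Repeatedly combine the two least-probable nodes; the expected code length is the sum of the merged weights.
merge 71/1000 + 117/1000 → 47/250
merge 119/1000 + 147/1000 → 133/500
merge 41/250 + 47/250 → 44/125
merge 47/250 + 97/500 → 191/500
merge 133/500 + 44/125 → 309/500
merge 191/500 + 309/500 → 1
L = 47/250 + 133/500 + 44/125 + 191/500 + 309/500 + 1 = 1403/500 = 2.806 bits/symbol.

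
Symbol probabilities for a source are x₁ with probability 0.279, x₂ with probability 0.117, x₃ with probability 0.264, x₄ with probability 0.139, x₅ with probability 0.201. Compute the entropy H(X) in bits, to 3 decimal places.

2.244 bits

H = −Σ pᵢ log₂ pᵢ.
−0.279·log₂(0.279) = 0.5138
−0.117·log₂(0.117) = 0.3622
−0.264·log₂(0.264) = 0.5072
−0.139·log₂(0.139) = 0.3957
−0.201·log₂(0.201) = 0.4653
Sum ≈ 2.2442 → 2.244 bits.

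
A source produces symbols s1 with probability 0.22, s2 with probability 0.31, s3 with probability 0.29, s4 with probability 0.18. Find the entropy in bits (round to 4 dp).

H = −Σ pᵢ log₂ pᵢ.
−0.22·log₂(0.22) = 0.4806
−0.31·log₂(0.31) = 0.5238
−0.29·log₂(0.29) = 0.5179
−0.18·log₂(0.18) = 0.4453
Sum ≈ 1.9676 → 1.9676 bits.

1.9676 bits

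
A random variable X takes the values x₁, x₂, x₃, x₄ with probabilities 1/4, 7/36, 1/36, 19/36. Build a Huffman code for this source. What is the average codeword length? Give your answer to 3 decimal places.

Repeatedly combine the two least-probable nodes; the expected code length is the sum of the merged weights.
merge 1/36 + 7/36 → 2/9
merge 2/9 + 1/4 → 17/36
merge 17/36 + 19/36 → 1
L = 2/9 + 17/36 + 1 = 61/36 ≈ 1.694 bits/symbol.

1.694 bits/symbol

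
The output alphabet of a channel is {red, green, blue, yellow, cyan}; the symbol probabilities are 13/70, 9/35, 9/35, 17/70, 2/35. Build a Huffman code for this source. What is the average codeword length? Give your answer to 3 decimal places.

Repeatedly combine the two least-probable nodes; the expected code length is the sum of the merged weights.
merge 2/35 + 13/70 → 17/70
merge 17/70 + 17/70 → 17/35
merge 9/35 + 9/35 → 18/35
merge 17/35 + 18/35 → 1
L = 17/70 + 17/35 + 18/35 + 1 = 157/70 ≈ 2.243 bits/symbol.

2.243 bits/symbol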